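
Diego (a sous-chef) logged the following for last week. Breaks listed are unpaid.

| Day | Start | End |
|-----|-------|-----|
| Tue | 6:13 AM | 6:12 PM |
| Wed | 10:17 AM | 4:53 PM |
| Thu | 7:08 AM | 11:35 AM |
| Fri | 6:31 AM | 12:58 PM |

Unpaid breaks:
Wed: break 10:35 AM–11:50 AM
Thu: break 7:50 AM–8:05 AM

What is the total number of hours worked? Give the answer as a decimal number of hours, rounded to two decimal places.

Tue: 6:13 AM–6:12 PM = 11 h 59 min
Wed: 10:17 AM–4:53 PM = 6 h 36 min; less 75 min break → 5 h 21 min
Thu: 7:08 AM–11:35 AM = 4 h 27 min; less 15 min break → 4 h 12 min
Fri: 6:31 AM–12:58 PM = 6 h 27 min
Total: 11 h 59 min + 5 h 21 min + 4 h 12 min + 6 h 27 min = 27 h 59 min.

27.98 hours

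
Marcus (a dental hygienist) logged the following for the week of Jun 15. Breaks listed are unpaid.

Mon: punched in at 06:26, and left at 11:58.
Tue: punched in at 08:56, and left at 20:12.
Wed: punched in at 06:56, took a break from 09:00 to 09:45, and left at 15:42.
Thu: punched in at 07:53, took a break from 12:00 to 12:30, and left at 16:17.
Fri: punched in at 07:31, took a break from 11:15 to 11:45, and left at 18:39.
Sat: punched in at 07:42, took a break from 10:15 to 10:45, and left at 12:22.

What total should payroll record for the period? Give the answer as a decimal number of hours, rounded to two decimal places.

Mon: 06:26–11:58 = 5 h 32 min
Tue: 08:56–20:12 = 11 h 16 min
Wed: 06:56–15:42 = 8 h 46 min; less 45 min break → 8 h 1 min
Thu: 07:53–16:17 = 8 h 24 min; less 30 min break → 7 h 54 min
Fri: 07:31–18:39 = 11 h 8 min; less 30 min break → 10 h 38 min
Sat: 07:42–12:22 = 4 h 40 min; less 30 min break → 4 h 10 min
Total: 5 h 32 min + 11 h 16 min + 8 h 1 min + 7 h 54 min + 10 h 38 min + 4 h 10 min = 47 h 31 min.

47.52 hours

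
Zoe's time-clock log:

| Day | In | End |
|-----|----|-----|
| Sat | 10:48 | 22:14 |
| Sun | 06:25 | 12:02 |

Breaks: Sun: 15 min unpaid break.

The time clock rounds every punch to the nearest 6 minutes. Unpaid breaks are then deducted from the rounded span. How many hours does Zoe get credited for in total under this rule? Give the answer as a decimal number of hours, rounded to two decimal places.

Sat: in 10:48→10:48, out 22:14→22:12; 11 h 24 min
Sun: in 06:25→06:24, out 12:02→12:00; 5 h 36 min − 15 min = 5 h 21 min
Total credited: 16 h 45 min.

16.75 hours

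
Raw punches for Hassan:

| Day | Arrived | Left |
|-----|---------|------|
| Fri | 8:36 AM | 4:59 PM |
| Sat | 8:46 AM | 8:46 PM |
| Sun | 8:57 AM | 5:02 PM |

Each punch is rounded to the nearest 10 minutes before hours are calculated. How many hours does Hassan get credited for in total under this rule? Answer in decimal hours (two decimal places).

28.33 hours

Fri: in 8:36 AM→8:40 AM, out 4:59 PM→5:00 PM; 8 h 20 min
Sat: in 8:46 AM→8:50 AM, out 8:46 PM→8:50 PM; 12 h 0 min
Sun: in 8:57 AM→9:00 AM, out 5:02 PM→5:00 PM; 8 h 0 min
Total credited: 28 h 20 min.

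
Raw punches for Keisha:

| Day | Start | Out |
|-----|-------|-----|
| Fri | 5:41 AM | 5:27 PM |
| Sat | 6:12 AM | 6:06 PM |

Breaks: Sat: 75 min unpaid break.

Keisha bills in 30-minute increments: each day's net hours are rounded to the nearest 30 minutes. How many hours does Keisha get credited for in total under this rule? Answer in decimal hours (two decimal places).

Fri: 5:41 AM–5:27 PM = 11 h 46 min → rounds to 12 h 0 min
Sat: 6:12 AM–6:06 PM = 11 h 54 min − 75 min = 10 h 39 min → rounds to 10 h 30 min
Total credited: 22 h 30 min.

22.50 hours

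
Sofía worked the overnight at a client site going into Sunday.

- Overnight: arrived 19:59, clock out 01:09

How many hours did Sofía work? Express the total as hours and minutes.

5 h 10 min

Overnight: 19:59 → midnight = 4 h 1 min; midnight → 01:09 = 1 h 9 min; span 5 h 10 min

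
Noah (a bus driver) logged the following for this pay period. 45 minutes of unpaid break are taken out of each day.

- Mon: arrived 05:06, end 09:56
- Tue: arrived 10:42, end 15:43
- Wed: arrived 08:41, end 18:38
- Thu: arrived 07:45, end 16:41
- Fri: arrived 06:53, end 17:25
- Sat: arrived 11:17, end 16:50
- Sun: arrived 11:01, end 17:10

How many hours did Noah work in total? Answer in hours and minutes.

Mon: 05:06–09:56 = 4 h 50 min; less 45 min break → 4 h 5 min
Tue: 10:42–15:43 = 5 h 1 min; less 45 min break → 4 h 16 min
Wed: 08:41–18:38 = 9 h 57 min; less 45 min break → 9 h 12 min
Thu: 07:45–16:41 = 8 h 56 min; less 45 min break → 8 h 11 min
Fri: 06:53–17:25 = 10 h 32 min; less 45 min break → 9 h 47 min
Sat: 11:17–16:50 = 5 h 33 min; less 45 min break → 4 h 48 min
Sun: 11:01–17:10 = 6 h 9 min; less 45 min break → 5 h 24 min
Total: 4 h 5 min + 4 h 16 min + 9 h 12 min + 8 h 11 min + 9 h 47 min + 4 h 48 min + 5 h 24 min = 45 h 43 min.

45 h 43 min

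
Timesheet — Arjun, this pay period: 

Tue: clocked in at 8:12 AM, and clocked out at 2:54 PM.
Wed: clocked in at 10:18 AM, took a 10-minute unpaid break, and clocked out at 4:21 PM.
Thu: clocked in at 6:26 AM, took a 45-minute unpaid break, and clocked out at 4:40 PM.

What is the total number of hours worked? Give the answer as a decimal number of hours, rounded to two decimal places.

22.07 hours

Tue: 8:12 AM–2:54 PM = 6 h 42 min
Wed: 10:18 AM–4:21 PM = 6 h 3 min; less 10 min break → 5 h 53 min
Thu: 6:26 AM–4:40 PM = 10 h 14 min; less 45 min break → 9 h 29 min
Total: 6 h 42 min + 5 h 53 min + 9 h 29 min = 22 h 4 min.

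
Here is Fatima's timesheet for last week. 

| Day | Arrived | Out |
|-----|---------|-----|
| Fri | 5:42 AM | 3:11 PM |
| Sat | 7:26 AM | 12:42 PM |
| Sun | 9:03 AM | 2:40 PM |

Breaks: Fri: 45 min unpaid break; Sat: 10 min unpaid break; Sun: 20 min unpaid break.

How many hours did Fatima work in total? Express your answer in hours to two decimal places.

Fri: 5:42 AM–3:11 PM = 9 h 29 min; less 45 min break → 8 h 44 min
Sat: 7:26 AM–12:42 PM = 5 h 16 min; less 10 min break → 5 h 6 min
Sun: 9:03 AM–2:40 PM = 5 h 37 min; less 20 min break → 5 h 17 min
Total: 8 h 44 min + 5 h 6 min + 5 h 17 min = 19 h 7 min.

19.12 hours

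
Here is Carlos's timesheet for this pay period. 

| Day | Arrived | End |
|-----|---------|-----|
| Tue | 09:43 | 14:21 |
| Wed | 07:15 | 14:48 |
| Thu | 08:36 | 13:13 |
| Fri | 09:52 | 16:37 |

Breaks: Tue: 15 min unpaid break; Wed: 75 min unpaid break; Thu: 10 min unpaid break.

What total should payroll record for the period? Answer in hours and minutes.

21 h 53 min

Tue: 09:43–14:21 = 4 h 38 min; less 15 min break → 4 h 23 min
Wed: 07:15–14:48 = 7 h 33 min; less 75 min break → 6 h 18 min
Thu: 08:36–13:13 = 4 h 37 min; less 10 min break → 4 h 27 min
Fri: 09:52–16:37 = 6 h 45 min
Total: 4 h 23 min + 6 h 18 min + 4 h 27 min + 6 h 45 min = 21 h 53 min.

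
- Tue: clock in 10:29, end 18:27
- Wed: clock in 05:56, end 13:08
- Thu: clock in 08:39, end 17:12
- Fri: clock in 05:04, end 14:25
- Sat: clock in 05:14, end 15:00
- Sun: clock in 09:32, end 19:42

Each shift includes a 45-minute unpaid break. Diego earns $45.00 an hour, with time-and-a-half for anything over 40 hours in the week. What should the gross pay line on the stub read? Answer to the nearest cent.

$2373.75

Tue: 10:29–18:27 = 7 h 58 min; less 45 min break → 7 h 13 min
Wed: 05:56–13:08 = 7 h 12 min; less 45 min break → 6 h 27 min
Thu: 08:39–17:12 = 8 h 33 min; less 45 min break → 7 h 48 min
Fri: 05:04–14:25 = 9 h 21 min; less 45 min break → 8 h 36 min
Sat: 05:14–15:00 = 9 h 46 min; less 45 min break → 9 h 1 min
Sun: 09:32–19:42 = 10 h 10 min; less 45 min break → 9 h 25 min
Total worked: 48 h 30 min = 2910 min.
Regular 40 h 0 min = 2400 min at $45.00/h; overtime 8 h 30 min = 510 min at $67.50/h.
Pay = (2400 × $45.00 + 510 × $67.50) ÷ 60 = $2373.75.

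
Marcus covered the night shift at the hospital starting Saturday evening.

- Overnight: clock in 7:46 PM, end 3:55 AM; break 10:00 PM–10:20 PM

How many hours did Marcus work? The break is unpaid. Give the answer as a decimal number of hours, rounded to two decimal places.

7.82 hours

Overnight: 7:46 PM → midnight = 4 h 14 min; midnight → 3:55 AM = 3 h 55 min; span 8 h 9 min; less 20 min break → 7 h 49 min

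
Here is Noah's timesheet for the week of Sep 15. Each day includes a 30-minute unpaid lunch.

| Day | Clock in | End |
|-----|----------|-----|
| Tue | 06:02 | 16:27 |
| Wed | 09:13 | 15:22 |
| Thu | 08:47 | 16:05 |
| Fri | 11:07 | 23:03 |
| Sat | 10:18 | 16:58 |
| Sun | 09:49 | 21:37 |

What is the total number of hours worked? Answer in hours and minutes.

Tue: 06:02–16:27 = 10 h 25 min; less 30 min break → 9 h 55 min
Wed: 09:13–15:22 = 6 h 9 min; less 30 min break → 5 h 39 min
Thu: 08:47–16:05 = 7 h 18 min; less 30 min break → 6 h 48 min
Fri: 11:07–23:03 = 11 h 56 min; less 30 min break → 11 h 26 min
Sat: 10:18–16:58 = 6 h 40 min; less 30 min break → 6 h 10 min
Sun: 09:49–21:37 = 11 h 48 min; less 30 min break → 11 h 18 min
Total: 9 h 55 min + 5 h 39 min + 6 h 48 min + 11 h 26 min + 6 h 10 min + 11 h 18 min = 51 h 16 min.

51 h 16 min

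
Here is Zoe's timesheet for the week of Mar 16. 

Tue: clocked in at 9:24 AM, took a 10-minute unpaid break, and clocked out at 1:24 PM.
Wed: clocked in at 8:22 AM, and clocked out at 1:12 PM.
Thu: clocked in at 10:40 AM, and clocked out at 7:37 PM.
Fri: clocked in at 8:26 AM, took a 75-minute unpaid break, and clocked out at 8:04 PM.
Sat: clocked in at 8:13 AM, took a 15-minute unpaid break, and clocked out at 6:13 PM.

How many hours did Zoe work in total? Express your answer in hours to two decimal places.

37.75 hours

Tue: 9:24 AM–1:24 PM = 4 h 0 min; less 10 min break → 3 h 50 min
Wed: 8:22 AM–1:12 PM = 4 h 50 min
Thu: 10:40 AM–7:37 PM = 8 h 57 min
Fri: 8:26 AM–8:04 PM = 11 h 38 min; less 75 min break → 10 h 23 min
Sat: 8:13 AM–6:13 PM = 10 h 0 min; less 15 min break → 9 h 45 min
Total: 3 h 50 min + 4 h 50 min + 8 h 57 min + 10 h 23 min + 9 h 45 min = 37 h 45 min.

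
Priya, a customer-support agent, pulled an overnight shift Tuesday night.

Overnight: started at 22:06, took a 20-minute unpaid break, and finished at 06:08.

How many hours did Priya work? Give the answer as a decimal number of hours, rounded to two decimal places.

7.70 hours

Overnight: 22:06 → midnight = 1 h 54 min; midnight → 06:08 = 6 h 8 min; span 8 h 2 min; less 20 min break → 7 h 42 min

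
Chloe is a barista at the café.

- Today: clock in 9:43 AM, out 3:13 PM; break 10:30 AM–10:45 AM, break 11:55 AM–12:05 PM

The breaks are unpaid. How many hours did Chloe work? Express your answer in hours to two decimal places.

Today: 9:43 AM–3:13 PM = 5 h 30 min; less 25 min break → 5 h 5 min

5.08 hours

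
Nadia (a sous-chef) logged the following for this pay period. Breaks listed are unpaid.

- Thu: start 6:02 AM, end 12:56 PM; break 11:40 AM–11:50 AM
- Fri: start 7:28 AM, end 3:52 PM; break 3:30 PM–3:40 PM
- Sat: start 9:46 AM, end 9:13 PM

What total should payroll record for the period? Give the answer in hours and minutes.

26 h 25 min

Thu: 6:02 AM–12:56 PM = 6 h 54 min; less 10 min break → 6 h 44 min
Fri: 7:28 AM–3:52 PM = 8 h 24 min; less 10 min break → 8 h 14 min
Sat: 9:46 AM–9:13 PM = 11 h 27 min
Total: 6 h 44 min + 8 h 14 min + 11 h 27 min = 26 h 25 min.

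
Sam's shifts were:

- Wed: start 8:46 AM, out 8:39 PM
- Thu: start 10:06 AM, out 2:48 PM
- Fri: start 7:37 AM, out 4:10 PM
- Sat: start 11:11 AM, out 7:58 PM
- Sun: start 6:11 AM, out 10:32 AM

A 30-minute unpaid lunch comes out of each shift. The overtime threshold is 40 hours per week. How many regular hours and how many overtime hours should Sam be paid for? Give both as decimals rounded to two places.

Regular 35.77 hours, overtime 0.00 hours

Wed: 8:46 AM–8:39 PM = 11 h 53 min; less 30 min break → 11 h 23 min
Thu: 10:06 AM–2:48 PM = 4 h 42 min; less 30 min break → 4 h 12 min
Fri: 7:37 AM–4:10 PM = 8 h 33 min; less 30 min break → 8 h 3 min
Sat: 11:11 AM–7:58 PM = 8 h 47 min; less 30 min break → 8 h 17 min
Sun: 6:11 AM–10:32 AM = 4 h 21 min; less 30 min break → 3 h 51 min
Total worked: 35 h 46 min = 35.77 h.
Threshold 40 h → overtime 0 h 0 min, regular 35 h 46 min.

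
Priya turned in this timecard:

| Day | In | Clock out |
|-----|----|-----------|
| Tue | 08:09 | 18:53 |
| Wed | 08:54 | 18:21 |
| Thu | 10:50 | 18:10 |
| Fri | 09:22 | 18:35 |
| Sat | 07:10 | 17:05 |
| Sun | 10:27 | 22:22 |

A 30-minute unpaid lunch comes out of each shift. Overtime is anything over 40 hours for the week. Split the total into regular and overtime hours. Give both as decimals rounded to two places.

Regular 40.00 hours, overtime 15.57 hours

Tue: 08:09–18:53 = 10 h 44 min; less 30 min break → 10 h 14 min
Wed: 08:54–18:21 = 9 h 27 min; less 30 min break → 8 h 57 min
Thu: 10:50–18:10 = 7 h 20 min; less 30 min break → 6 h 50 min
Fri: 09:22–18:35 = 9 h 13 min; less 30 min break → 8 h 43 min
Sat: 07:10–17:05 = 9 h 55 min; less 30 min break → 9 h 25 min
Sun: 10:27–22:22 = 11 h 55 min; less 30 min break → 11 h 25 min
Total worked: 55 h 34 min = 55.57 h.
Threshold 40 h → overtime 15 h 34 min, regular 40 h 0 min.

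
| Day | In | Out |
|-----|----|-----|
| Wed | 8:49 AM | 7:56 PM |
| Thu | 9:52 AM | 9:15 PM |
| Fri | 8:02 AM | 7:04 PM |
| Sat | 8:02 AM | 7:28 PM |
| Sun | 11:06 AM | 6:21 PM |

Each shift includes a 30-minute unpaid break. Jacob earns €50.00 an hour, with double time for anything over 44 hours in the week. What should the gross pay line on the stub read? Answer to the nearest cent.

Wed: 8:49 AM–7:56 PM = 11 h 7 min; less 30 min break → 10 h 37 min
Thu: 9:52 AM–9:15 PM = 11 h 23 min; less 30 min break → 10 h 53 min
Fri: 8:02 AM–7:04 PM = 11 h 2 min; less 30 min break → 10 h 32 min
Sat: 8:02 AM–7:28 PM = 11 h 26 min; less 30 min break → 10 h 56 min
Sun: 11:06 AM–6:21 PM = 7 h 15 min; less 30 min break → 6 h 45 min
Total worked: 49 h 43 min = 2983 min.
Regular 44 h 0 min = 2640 min at €50.00/h; overtime 5 h 43 min = 343 min at €100.00/h.
Pay = (2640 × €50.00 + 343 × €100.00) ÷ 60 = €2771.67.

€2771.67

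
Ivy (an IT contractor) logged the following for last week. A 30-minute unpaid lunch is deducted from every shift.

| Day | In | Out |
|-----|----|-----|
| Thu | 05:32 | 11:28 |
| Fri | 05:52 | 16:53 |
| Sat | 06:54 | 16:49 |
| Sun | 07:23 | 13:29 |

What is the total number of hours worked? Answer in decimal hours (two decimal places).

Thu: 05:32–11:28 = 5 h 56 min; less 30 min break → 5 h 26 min
Fri: 05:52–16:53 = 11 h 1 min; less 30 min break → 10 h 31 min
Sat: 06:54–16:49 = 9 h 55 min; less 30 min break → 9 h 25 min
Sun: 07:23–13:29 = 6 h 6 min; less 30 min break → 5 h 36 min
Total: 5 h 26 min + 10 h 31 min + 9 h 25 min + 5 h 36 min = 30 h 58 min.

30.97 hours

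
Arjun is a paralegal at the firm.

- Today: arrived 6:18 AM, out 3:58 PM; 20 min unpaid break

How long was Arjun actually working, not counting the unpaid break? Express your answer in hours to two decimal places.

9.33 hours

Today: 6:18 AM–3:58 PM = 9 h 40 min; less 20 min break → 9 h 20 min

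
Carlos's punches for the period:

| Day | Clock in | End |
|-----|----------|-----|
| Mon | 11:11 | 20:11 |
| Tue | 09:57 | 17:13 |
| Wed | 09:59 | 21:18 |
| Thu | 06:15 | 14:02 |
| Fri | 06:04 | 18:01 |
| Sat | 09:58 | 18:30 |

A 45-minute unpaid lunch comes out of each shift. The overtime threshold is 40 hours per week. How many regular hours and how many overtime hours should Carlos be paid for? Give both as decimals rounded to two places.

Mon: 11:11–20:11 = 9 h 0 min; less 45 min break → 8 h 15 min
Tue: 09:57–17:13 = 7 h 16 min; less 45 min break → 6 h 31 min
Wed: 09:59–21:18 = 11 h 19 min; less 45 min break → 10 h 34 min
Thu: 06:15–14:02 = 7 h 47 min; less 45 min break → 7 h 2 min
Fri: 06:04–18:01 = 11 h 57 min; less 45 min break → 11 h 12 min
Sat: 09:58–18:30 = 8 h 32 min; less 45 min break → 7 h 47 min
Total worked: 51 h 21 min = 51.35 h.
Threshold 40 h → overtime 11 h 21 min, regular 40 h 0 min.

Regular 40.00 hours, overtime 11.35 hours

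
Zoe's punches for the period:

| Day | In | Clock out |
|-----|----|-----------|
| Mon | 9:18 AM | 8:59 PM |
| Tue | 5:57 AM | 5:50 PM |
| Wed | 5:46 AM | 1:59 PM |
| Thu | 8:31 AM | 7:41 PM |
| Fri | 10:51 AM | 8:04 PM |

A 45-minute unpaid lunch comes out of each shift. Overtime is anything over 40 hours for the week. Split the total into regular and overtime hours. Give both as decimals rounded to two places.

Regular 40.00 hours, overtime 8.42 hours

Mon: 9:18 AM–8:59 PM = 11 h 41 min; less 45 min break → 10 h 56 min
Tue: 5:57 AM–5:50 PM = 11 h 53 min; less 45 min break → 11 h 8 min
Wed: 5:46 AM–1:59 PM = 8 h 13 min; less 45 min break → 7 h 28 min
Thu: 8:31 AM–7:41 PM = 11 h 10 min; less 45 min break → 10 h 25 min
Fri: 10:51 AM–8:04 PM = 9 h 13 min; less 45 min break → 8 h 28 min
Total worked: 48 h 25 min = 48.42 h.
Threshold 40 h → overtime 8 h 25 min, regular 40 h 0 min.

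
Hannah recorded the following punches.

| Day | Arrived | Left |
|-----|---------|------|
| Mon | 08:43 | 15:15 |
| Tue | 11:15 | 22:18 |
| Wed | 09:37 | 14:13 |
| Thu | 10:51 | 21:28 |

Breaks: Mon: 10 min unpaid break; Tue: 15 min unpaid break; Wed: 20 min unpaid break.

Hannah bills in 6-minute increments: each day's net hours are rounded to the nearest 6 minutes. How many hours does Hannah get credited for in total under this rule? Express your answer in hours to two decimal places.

32.10 hours

Mon: 08:43–15:15 = 6 h 32 min − 10 min = 6 h 22 min → rounds to 6 h 24 min
Tue: 11:15–22:18 = 11 h 3 min − 15 min = 10 h 48 min → rounds to 10 h 48 min
Wed: 09:37–14:13 = 4 h 36 min − 20 min = 4 h 16 min → rounds to 4 h 18 min
Thu: 10:51–21:28 = 10 h 37 min → rounds to 10 h 36 min
Total credited: 32 h 6 min.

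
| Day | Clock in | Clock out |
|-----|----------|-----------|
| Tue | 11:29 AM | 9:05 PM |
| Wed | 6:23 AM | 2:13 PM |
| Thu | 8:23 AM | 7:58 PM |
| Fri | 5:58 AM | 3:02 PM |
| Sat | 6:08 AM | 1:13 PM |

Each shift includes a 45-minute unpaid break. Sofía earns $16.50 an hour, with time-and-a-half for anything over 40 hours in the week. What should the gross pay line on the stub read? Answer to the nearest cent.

$695.06

Tue: 11:29 AM–9:05 PM = 9 h 36 min; less 45 min break → 8 h 51 min
Wed: 6:23 AM–2:13 PM = 7 h 50 min; less 45 min break → 7 h 5 min
Thu: 8:23 AM–7:58 PM = 11 h 35 min; less 45 min break → 10 h 50 min
Fri: 5:58 AM–3:02 PM = 9 h 4 min; less 45 min break → 8 h 19 min
Sat: 6:08 AM–1:13 PM = 7 h 5 min; less 45 min break → 6 h 20 min
Total worked: 41 h 25 min = 2485 min.
Regular 40 h 0 min = 2400 min at $16.50/h; overtime 1 h 25 min = 85 min at $24.75/h.
Pay = (2400 × $16.50 + 85 × $24.75) ÷ 60 = $695.06.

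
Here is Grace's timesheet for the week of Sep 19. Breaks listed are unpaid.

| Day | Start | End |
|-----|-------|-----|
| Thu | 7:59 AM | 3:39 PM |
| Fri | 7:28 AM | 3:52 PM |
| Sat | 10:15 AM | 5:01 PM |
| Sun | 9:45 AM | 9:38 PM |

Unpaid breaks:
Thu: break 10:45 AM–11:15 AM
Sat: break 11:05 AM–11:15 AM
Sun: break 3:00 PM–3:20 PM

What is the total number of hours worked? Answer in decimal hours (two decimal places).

33.72 hours

Thu: 7:59 AM–3:39 PM = 7 h 40 min; less 30 min break → 7 h 10 min
Fri: 7:28 AM–3:52 PM = 8 h 24 min
Sat: 10:15 AM–5:01 PM = 6 h 46 min; less 10 min break → 6 h 36 min
Sun: 9:45 AM–9:38 PM = 11 h 53 min; less 20 min break → 11 h 33 min
Total: 7 h 10 min + 8 h 24 min + 6 h 36 min + 11 h 33 min = 33 h 43 min.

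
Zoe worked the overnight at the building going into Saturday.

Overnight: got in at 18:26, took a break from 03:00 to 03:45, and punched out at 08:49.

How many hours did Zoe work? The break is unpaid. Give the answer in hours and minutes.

Overnight: 18:26 → midnight = 5 h 34 min; midnight → 08:49 = 8 h 49 min; span 14 h 23 min; less 45 min break → 13 h 38 min

13 h 38 min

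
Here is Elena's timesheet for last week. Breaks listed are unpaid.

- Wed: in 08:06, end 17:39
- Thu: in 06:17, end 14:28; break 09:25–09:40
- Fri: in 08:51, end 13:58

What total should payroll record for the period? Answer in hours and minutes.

22 h 36 min

Wed: 08:06–17:39 = 9 h 33 min
Thu: 06:17–14:28 = 8 h 11 min; less 15 min break → 7 h 56 min
Fri: 08:51–13:58 = 5 h 7 min
Total: 9 h 33 min + 7 h 56 min + 5 h 7 min = 22 h 36 min.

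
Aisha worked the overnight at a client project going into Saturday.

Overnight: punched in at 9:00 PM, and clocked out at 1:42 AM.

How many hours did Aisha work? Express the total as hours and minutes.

Overnight: 9:00 PM → midnight = 3 h 0 min; midnight → 1:42 AM = 1 h 42 min; span 4 h 42 min

4 h 42 min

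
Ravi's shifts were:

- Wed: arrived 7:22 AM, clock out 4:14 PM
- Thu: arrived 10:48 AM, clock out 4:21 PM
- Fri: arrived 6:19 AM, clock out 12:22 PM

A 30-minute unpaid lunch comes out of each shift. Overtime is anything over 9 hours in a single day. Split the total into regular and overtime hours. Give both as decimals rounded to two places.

Regular 18.97 hours, overtime 0.00 hours

Wed: 7:22 AM–4:14 PM = 8 h 52 min; less 30 min break → 8 h 22 min
Thu: 10:48 AM–4:21 PM = 5 h 33 min; less 30 min break → 5 h 3 min
Fri: 6:19 AM–12:22 PM = 6 h 3 min; less 30 min break → 5 h 33 min
Wed reg 8 h 22 min / OT 0 h 0 min; Thu reg 5 h 3 min / OT 0 h 0 min; Fri reg 5 h 33 min / OT 0 h 0 min.
Totals: regular 18 h 58 min, overtime 0 h 0 min.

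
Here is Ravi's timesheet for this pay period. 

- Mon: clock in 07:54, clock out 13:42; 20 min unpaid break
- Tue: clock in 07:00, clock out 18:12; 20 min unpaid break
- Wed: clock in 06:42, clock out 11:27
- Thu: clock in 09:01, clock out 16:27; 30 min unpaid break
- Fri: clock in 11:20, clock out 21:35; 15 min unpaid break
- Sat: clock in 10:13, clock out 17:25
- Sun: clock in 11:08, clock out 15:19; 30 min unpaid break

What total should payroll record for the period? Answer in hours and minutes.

48 h 54 min

Mon: 07:54–13:42 = 5 h 48 min; less 20 min break → 5 h 28 min
Tue: 07:00–18:12 = 11 h 12 min; less 20 min break → 10 h 52 min
Wed: 06:42–11:27 = 4 h 45 min
Thu: 09:01–16:27 = 7 h 26 min; less 30 min break → 6 h 56 min
Fri: 11:20–21:35 = 10 h 15 min; less 15 min break → 10 h 0 min
Sat: 10:13–17:25 = 7 h 12 min
Sun: 11:08–15:19 = 4 h 11 min; less 30 min break → 3 h 41 min
Total: 5 h 28 min + 10 h 52 min + 4 h 45 min + 6 h 56 min + 10 h 0 min + 7 h 12 min + 3 h 41 min = 48 h 54 min.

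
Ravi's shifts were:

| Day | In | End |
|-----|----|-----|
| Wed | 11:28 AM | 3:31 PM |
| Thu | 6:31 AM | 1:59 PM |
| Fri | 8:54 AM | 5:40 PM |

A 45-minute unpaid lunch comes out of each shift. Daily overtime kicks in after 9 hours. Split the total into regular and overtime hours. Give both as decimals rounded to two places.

Wed: 11:28 AM–3:31 PM = 4 h 3 min; less 45 min break → 3 h 18 min
Thu: 6:31 AM–1:59 PM = 7 h 28 min; less 45 min break → 6 h 43 min
Fri: 8:54 AM–5:40 PM = 8 h 46 min; less 45 min break → 8 h 1 min
Wed reg 3 h 18 min / OT 0 h 0 min; Thu reg 6 h 43 min / OT 0 h 0 min; Fri reg 8 h 1 min / OT 0 h 0 min.
Totals: regular 18 h 2 min, overtime 0 h 0 min.

Regular 18.03 hours, overtime 0.00 hours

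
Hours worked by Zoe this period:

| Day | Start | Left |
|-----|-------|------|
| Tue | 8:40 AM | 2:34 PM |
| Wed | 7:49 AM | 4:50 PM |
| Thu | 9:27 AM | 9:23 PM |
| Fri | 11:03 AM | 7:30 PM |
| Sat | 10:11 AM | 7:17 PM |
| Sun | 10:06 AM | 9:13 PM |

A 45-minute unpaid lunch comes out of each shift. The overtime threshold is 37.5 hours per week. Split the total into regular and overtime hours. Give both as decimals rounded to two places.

Regular 37.50 hours, overtime 13.52 hours

Tue: 8:40 AM–2:34 PM = 5 h 54 min; less 45 min break → 5 h 9 min
Wed: 7:49 AM–4:50 PM = 9 h 1 min; less 45 min break → 8 h 16 min
Thu: 9:27 AM–9:23 PM = 11 h 56 min; less 45 min break → 11 h 11 min
Fri: 11:03 AM–7:30 PM = 8 h 27 min; less 45 min break → 7 h 42 min
Sat: 10:11 AM–7:17 PM = 9 h 6 min; less 45 min break → 8 h 21 min
Sun: 10:06 AM–9:13 PM = 11 h 7 min; less 45 min break → 10 h 22 min
Total worked: 51 h 1 min = 51.02 h.
Threshold 37.5 h → overtime 13 h 31 min, regular 37 h 30 min.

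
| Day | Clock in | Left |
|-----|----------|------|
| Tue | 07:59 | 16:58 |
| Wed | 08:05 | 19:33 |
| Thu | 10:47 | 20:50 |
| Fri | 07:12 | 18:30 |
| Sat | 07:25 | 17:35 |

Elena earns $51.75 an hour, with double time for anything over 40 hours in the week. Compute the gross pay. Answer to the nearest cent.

Tue: 07:59–16:58 = 8 h 59 min
Wed: 08:05–19:33 = 11 h 28 min
Thu: 10:47–20:50 = 10 h 3 min
Fri: 07:12–18:30 = 11 h 18 min
Sat: 07:25–17:35 = 10 h 10 min
Total worked: 51 h 58 min = 3118 min.
Regular 40 h 0 min = 2400 min at $51.75/h; overtime 11 h 58 min = 718 min at $103.50/h.
Pay = (2400 × $51.75 + 718 × $103.50) ÷ 60 = $3308.55.

$3308.55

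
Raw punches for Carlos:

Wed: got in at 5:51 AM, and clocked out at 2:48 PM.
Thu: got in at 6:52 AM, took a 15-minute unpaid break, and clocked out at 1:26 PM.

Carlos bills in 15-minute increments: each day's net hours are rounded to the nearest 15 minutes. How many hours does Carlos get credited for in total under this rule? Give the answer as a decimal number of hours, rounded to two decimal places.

Wed: 5:51 AM–2:48 PM = 8 h 57 min → rounds to 9 h 0 min
Thu: 6:52 AM–1:26 PM = 6 h 34 min − 15 min = 6 h 19 min → rounds to 6 h 15 min
Total credited: 15 h 15 min.

15.25 hours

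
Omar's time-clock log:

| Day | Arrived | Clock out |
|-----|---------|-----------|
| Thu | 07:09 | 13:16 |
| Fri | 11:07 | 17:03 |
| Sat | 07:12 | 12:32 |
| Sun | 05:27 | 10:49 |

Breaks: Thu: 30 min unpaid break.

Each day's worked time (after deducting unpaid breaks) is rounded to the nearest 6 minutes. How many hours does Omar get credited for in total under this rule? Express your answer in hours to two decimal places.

Thu: 07:09–13:16 = 6 h 7 min − 30 min = 5 h 37 min → rounds to 5 h 36 min
Fri: 11:07–17:03 = 5 h 56 min → rounds to 5 h 54 min
Sat: 07:12–12:32 = 5 h 20 min → rounds to 5 h 18 min
Sun: 05:27–10:49 = 5 h 22 min → rounds to 5 h 24 min
Total credited: 22 h 12 min.

22.20 hours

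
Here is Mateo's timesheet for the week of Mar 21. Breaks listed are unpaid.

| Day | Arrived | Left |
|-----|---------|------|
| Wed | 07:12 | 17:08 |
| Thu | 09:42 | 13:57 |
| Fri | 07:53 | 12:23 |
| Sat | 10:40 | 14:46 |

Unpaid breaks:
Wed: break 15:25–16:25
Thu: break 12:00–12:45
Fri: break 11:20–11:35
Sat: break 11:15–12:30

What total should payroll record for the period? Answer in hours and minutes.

Wed: 07:12–17:08 = 9 h 56 min; less 60 min break → 8 h 56 min
Thu: 09:42–13:57 = 4 h 15 min; less 45 min break → 3 h 30 min
Fri: 07:53–12:23 = 4 h 30 min; less 15 min break → 4 h 15 min
Sat: 10:40–14:46 = 4 h 6 min; less 75 min break → 2 h 51 min
Total: 8 h 56 min + 3 h 30 min + 4 h 15 min + 2 h 51 min = 19 h 32 min.

19 h 32 min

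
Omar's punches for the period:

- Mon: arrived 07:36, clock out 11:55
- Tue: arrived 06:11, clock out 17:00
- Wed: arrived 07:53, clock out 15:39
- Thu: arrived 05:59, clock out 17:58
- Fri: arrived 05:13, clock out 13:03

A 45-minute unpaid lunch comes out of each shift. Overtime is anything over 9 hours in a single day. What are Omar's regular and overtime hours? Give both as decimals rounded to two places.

Mon: 07:36–11:55 = 4 h 19 min; less 45 min break → 3 h 34 min
Tue: 06:11–17:00 = 10 h 49 min; less 45 min break → 10 h 4 min
Wed: 07:53–15:39 = 7 h 46 min; less 45 min break → 7 h 1 min
Thu: 05:59–17:58 = 11 h 59 min; less 45 min break → 11 h 14 min
Fri: 05:13–13:03 = 7 h 50 min; less 45 min break → 7 h 5 min
Mon reg 3 h 34 min / OT 0 h 0 min; Tue reg 9 h 0 min / OT 1 h 4 min; Wed reg 7 h 1 min / OT 0 h 0 min; Thu reg 9 h 0 min / OT 2 h 14 min; Fri reg 7 h 5 min / OT 0 h 0 min.
Totals: regular 35 h 40 min, overtime 3 h 18 min.

Regular 35.67 hours, overtime 3.30 hours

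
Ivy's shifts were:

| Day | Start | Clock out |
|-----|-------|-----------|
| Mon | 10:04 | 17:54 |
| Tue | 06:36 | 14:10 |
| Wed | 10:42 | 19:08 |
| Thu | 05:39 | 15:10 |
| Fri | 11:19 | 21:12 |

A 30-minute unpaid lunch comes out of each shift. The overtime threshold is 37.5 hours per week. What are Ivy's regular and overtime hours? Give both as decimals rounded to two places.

Mon: 10:04–17:54 = 7 h 50 min; less 30 min break → 7 h 20 min
Tue: 06:36–14:10 = 7 h 34 min; less 30 min break → 7 h 4 min
Wed: 10:42–19:08 = 8 h 26 min; less 30 min break → 7 h 56 min
Thu: 05:39–15:10 = 9 h 31 min; less 30 min break → 9 h 1 min
Fri: 11:19–21:12 = 9 h 53 min; less 30 min break → 9 h 23 min
Total worked: 40 h 44 min = 40.73 h.
Threshold 37.5 h → overtime 3 h 14 min, regular 37 h 30 min.

Regular 37.50 hours, overtime 3.23 hours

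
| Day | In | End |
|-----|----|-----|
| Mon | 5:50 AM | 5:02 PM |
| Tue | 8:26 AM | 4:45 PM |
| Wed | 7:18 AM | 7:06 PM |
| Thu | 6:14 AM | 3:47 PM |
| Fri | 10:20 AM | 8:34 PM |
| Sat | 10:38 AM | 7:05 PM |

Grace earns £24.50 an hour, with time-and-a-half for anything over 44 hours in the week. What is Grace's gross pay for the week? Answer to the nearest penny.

Mon: 5:50 AM–5:02 PM = 11 h 12 min
Tue: 8:26 AM–4:45 PM = 8 h 19 min
Wed: 7:18 AM–7:06 PM = 11 h 48 min
Thu: 6:14 AM–3:47 PM = 9 h 33 min
Fri: 10:20 AM–8:34 PM = 10 h 14 min
Sat: 10:38 AM–7:05 PM = 8 h 27 min
Total worked: 59 h 33 min = 3573 min.
Regular 44 h 0 min = 2640 min at £24.50/h; overtime 15 h 33 min = 933 min at £36.75/h.
Pay = (2640 × £24.50 + 933 × £36.75) ÷ 60 = £1649.46.

£1649.46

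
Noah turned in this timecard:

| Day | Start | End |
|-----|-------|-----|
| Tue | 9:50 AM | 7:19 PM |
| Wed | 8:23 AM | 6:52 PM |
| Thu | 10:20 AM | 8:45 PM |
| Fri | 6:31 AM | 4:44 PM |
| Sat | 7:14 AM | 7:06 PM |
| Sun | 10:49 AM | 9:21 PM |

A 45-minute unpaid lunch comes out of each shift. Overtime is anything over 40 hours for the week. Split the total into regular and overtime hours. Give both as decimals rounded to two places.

Tue: 9:50 AM–7:19 PM = 9 h 29 min; less 45 min break → 8 h 44 min
Wed: 8:23 AM–6:52 PM = 10 h 29 min; less 45 min break → 9 h 44 min
Thu: 10:20 AM–8:45 PM = 10 h 25 min; less 45 min break → 9 h 40 min
Fri: 6:31 AM–4:44 PM = 10 h 13 min; less 45 min break → 9 h 28 min
Sat: 7:14 AM–7:06 PM = 11 h 52 min; less 45 min break → 11 h 7 min
Sun: 10:49 AM–9:21 PM = 10 h 32 min; less 45 min break → 9 h 47 min
Total worked: 58 h 30 min = 58.50 h.
Threshold 40 h → overtime 18 h 30 min, regular 40 h 0 min.

Regular 40.00 hours, overtime 18.50 hours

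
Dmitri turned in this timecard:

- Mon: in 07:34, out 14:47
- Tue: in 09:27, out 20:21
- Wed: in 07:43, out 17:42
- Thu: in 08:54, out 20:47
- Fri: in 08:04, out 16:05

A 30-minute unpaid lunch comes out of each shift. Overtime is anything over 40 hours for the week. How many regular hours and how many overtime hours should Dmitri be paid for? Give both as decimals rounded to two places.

Regular 40.00 hours, overtime 5.50 hours

Mon: 07:34–14:47 = 7 h 13 min; less 30 min break → 6 h 43 min
Tue: 09:27–20:21 = 10 h 54 min; less 30 min break → 10 h 24 min
Wed: 07:43–17:42 = 9 h 59 min; less 30 min break → 9 h 29 min
Thu: 08:54–20:47 = 11 h 53 min; less 30 min break → 11 h 23 min
Fri: 08:04–16:05 = 8 h 1 min; less 30 min break → 7 h 31 min
Total worked: 45 h 30 min = 45.50 h.
Threshold 40 h → overtime 5 h 30 min, regular 40 h 0 min.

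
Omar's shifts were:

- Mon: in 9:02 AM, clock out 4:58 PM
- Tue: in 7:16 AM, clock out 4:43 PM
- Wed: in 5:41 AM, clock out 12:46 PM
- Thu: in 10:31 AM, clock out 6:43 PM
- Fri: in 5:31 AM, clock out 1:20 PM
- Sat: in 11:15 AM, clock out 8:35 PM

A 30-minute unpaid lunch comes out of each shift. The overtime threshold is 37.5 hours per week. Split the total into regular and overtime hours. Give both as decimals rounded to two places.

Regular 37.50 hours, overtime 9.32 hours

Mon: 9:02 AM–4:58 PM = 7 h 56 min; less 30 min break → 7 h 26 min
Tue: 7:16 AM–4:43 PM = 9 h 27 min; less 30 min break → 8 h 57 min
Wed: 5:41 AM–12:46 PM = 7 h 5 min; less 30 min break → 6 h 35 min
Thu: 10:31 AM–6:43 PM = 8 h 12 min; less 30 min break → 7 h 42 min
Fri: 5:31 AM–1:20 PM = 7 h 49 min; less 30 min break → 7 h 19 min
Sat: 11:15 AM–8:35 PM = 9 h 20 min; less 30 min break → 8 h 50 min
Total worked: 46 h 49 min = 46.82 h.
Threshold 37.5 h → overtime 9 h 19 min, regular 37 h 30 min.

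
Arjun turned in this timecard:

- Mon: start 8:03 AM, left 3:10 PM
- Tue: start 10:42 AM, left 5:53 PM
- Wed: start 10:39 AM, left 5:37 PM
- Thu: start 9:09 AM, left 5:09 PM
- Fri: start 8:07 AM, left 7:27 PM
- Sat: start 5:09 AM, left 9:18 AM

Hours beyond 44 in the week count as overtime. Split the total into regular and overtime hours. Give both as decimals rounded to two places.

Mon: 8:03 AM–3:10 PM = 7 h 7 min
Tue: 10:42 AM–5:53 PM = 7 h 11 min
Wed: 10:39 AM–5:37 PM = 6 h 58 min
Thu: 9:09 AM–5:09 PM = 8 h 0 min
Fri: 8:07 AM–7:27 PM = 11 h 20 min
Sat: 5:09 AM–9:18 AM = 4 h 9 min
Total worked: 44 h 45 min = 44.75 h.
Threshold 44 h → overtime 0 h 45 min, regular 44 h 0 min.

Regular 44.00 hours, overtime 0.75 hours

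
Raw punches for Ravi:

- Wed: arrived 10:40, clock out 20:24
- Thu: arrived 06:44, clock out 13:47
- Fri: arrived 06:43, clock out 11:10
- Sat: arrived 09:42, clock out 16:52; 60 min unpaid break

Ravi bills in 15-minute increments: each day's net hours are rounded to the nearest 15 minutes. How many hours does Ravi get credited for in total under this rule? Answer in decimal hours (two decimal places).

Wed: 10:40–20:24 = 9 h 44 min → rounds to 9 h 45 min
Thu: 06:44–13:47 = 7 h 3 min → rounds to 7 h 0 min
Fri: 06:43–11:10 = 4 h 27 min → rounds to 4 h 30 min
Sat: 09:42–16:52 = 7 h 10 min − 60 min = 6 h 10 min → rounds to 6 h 15 min
Total credited: 27 h 30 min.

27.50 hours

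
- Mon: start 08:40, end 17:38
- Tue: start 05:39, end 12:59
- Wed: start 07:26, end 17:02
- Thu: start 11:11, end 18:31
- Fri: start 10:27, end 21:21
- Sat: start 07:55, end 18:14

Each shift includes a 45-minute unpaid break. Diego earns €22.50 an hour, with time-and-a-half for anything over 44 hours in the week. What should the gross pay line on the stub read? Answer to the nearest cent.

Mon: 08:40–17:38 = 8 h 58 min; less 45 min break → 8 h 13 min
Tue: 05:39–12:59 = 7 h 20 min; less 45 min break → 6 h 35 min
Wed: 07:26–17:02 = 9 h 36 min; less 45 min break → 8 h 51 min
Thu: 11:11–18:31 = 7 h 20 min; less 45 min break → 6 h 35 min
Fri: 10:27–21:21 = 10 h 54 min; less 45 min break → 10 h 9 min
Sat: 07:55–18:14 = 10 h 19 min; less 45 min break → 9 h 34 min
Total worked: 49 h 57 min = 2997 min.
Regular 44 h 0 min = 2640 min at €22.50/h; overtime 5 h 57 min = 357 min at €33.75/h.
Pay = (2640 × €22.50 + 357 × €33.75) ÷ 60 = €1190.81.

€1190.81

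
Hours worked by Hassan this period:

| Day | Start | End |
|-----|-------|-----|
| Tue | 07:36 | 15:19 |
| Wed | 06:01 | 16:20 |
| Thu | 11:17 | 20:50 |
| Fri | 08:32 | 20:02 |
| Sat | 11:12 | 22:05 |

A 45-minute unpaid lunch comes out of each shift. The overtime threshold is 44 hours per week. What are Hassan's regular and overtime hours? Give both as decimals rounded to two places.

Tue: 07:36–15:19 = 7 h 43 min; less 45 min break → 6 h 58 min
Wed: 06:01–16:20 = 10 h 19 min; less 45 min break → 9 h 34 min
Thu: 11:17–20:50 = 9 h 33 min; less 45 min break → 8 h 48 min
Fri: 08:32–20:02 = 11 h 30 min; less 45 min break → 10 h 45 min
Sat: 11:12–22:05 = 10 h 53 min; less 45 min break → 10 h 8 min
Total worked: 46 h 13 min = 46.22 h.
Threshold 44 h → overtime 2 h 13 min, regular 44 h 0 min.

Regular 44.00 hours, overtime 2.22 hours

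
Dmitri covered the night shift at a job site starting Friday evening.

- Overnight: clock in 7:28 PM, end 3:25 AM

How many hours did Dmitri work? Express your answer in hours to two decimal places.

7.95 hours

Overnight: 7:28 PM → midnight = 4 h 32 min; midnight → 3:25 AM = 3 h 25 min; span 7 h 57 min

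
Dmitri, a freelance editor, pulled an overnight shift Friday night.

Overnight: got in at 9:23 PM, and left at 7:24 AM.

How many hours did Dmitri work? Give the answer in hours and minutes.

Overnight: 9:23 PM → midnight = 2 h 37 min; midnight → 7:24 AM = 7 h 24 min; span 10 h 1 min

10 h 1 min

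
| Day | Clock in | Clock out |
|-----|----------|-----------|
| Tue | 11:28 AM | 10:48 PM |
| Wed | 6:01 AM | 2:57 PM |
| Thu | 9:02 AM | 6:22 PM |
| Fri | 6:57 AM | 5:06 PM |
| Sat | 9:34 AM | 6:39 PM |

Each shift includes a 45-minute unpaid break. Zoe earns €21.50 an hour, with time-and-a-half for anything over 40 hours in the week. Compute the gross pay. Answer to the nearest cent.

Tue: 11:28 AM–10:48 PM = 11 h 20 min; less 45 min break → 10 h 35 min
Wed: 6:01 AM–2:57 PM = 8 h 56 min; less 45 min break → 8 h 11 min
Thu: 9:02 AM–6:22 PM = 9 h 20 min; less 45 min break → 8 h 35 min
Fri: 6:57 AM–5:06 PM = 10 h 9 min; less 45 min break → 9 h 24 min
Sat: 9:34 AM–6:39 PM = 9 h 5 min; less 45 min break → 8 h 20 min
Total worked: 45 h 5 min = 2705 min.
Regular 40 h 0 min = 2400 min at €21.50/h; overtime 5 h 5 min = 305 min at €32.25/h.
Pay = (2400 × €21.50 + 305 × €32.25) ÷ 60 = €1023.94.

€1023.94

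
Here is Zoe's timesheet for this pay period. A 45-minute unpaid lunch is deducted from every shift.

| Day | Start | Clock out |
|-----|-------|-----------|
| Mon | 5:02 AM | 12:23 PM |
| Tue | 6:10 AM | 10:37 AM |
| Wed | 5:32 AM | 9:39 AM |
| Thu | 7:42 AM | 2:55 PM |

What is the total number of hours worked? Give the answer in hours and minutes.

Mon: 5:02 AM–12:23 PM = 7 h 21 min; less 45 min break → 6 h 36 min
Tue: 6:10 AM–10:37 AM = 4 h 27 min; less 45 min break → 3 h 42 min
Wed: 5:32 AM–9:39 AM = 4 h 7 min; less 45 min break → 3 h 22 min
Thu: 7:42 AM–2:55 PM = 7 h 13 min; less 45 min break → 6 h 28 min
Total: 6 h 36 min + 3 h 42 min + 3 h 22 min + 6 h 28 min = 20 h 8 min.

20 h 8 min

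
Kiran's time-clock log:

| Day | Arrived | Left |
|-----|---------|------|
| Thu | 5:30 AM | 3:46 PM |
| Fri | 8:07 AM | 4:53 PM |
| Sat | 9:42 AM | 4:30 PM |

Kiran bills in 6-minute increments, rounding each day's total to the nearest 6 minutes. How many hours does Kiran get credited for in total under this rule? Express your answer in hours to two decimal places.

25.90 hours

Thu: 5:30 AM–3:46 PM = 10 h 16 min → rounds to 10 h 18 min
Fri: 8:07 AM–4:53 PM = 8 h 46 min → rounds to 8 h 48 min
Sat: 9:42 AM–4:30 PM = 6 h 48 min → rounds to 6 h 48 min
Total credited: 25 h 54 min.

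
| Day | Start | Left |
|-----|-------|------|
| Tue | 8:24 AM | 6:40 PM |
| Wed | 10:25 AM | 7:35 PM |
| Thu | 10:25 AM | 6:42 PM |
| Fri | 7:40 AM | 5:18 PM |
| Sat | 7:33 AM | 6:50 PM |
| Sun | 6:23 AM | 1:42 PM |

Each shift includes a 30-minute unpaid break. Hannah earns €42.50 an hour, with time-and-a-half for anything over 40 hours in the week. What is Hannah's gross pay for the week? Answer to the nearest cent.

€2525.56

Tue: 8:24 AM–6:40 PM = 10 h 16 min; less 30 min break → 9 h 46 min
Wed: 10:25 AM–7:35 PM = 9 h 10 min; less 30 min break → 8 h 40 min
Thu: 10:25 AM–6:42 PM = 8 h 17 min; less 30 min break → 7 h 47 min
Fri: 7:40 AM–5:18 PM = 9 h 38 min; less 30 min break → 9 h 8 min
Sat: 7:33 AM–6:50 PM = 11 h 17 min; less 30 min break → 10 h 47 min
Sun: 6:23 AM–1:42 PM = 7 h 19 min; less 30 min break → 6 h 49 min
Total worked: 52 h 57 min = 3177 min.
Regular 40 h 0 min = 2400 min at €42.50/h; overtime 12 h 57 min = 777 min at €63.75/h.
Pay = (2400 × €42.50 + 777 × €63.75) ÷ 60 = €2525.56.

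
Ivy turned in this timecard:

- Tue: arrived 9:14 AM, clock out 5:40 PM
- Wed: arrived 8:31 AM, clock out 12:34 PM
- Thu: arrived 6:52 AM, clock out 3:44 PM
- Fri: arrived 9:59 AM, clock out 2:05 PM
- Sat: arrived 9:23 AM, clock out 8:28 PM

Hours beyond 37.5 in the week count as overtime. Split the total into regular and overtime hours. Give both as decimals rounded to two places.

Regular 36.53 hours, overtime 0.00 hours

Tue: 9:14 AM–5:40 PM = 8 h 26 min
Wed: 8:31 AM–12:34 PM = 4 h 3 min
Thu: 6:52 AM–3:44 PM = 8 h 52 min
Fri: 9:59 AM–2:05 PM = 4 h 6 min
Sat: 9:23 AM–8:28 PM = 11 h 5 min
Total worked: 36 h 32 min = 36.53 h.
Threshold 37.5 h → overtime 0 h 0 min, regular 36 h 32 min.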